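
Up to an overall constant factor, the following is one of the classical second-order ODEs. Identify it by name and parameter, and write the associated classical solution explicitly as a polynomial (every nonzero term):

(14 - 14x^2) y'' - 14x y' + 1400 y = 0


All three coefficients share the factor 14; dividing through by 14 gives  (1 - x^2) y'' - x y' + 100 y = 0.
This matches the Chebyshev equation (1 - x^2) y'' - x y' + n^2 y = 0 (note the -x y' term, not -2x y') with n^2 = 100, so n = 10; the polynomial solution is T_10(x).
With y = sum_k a_k x^k, matching x^k gives (k+2)(k+1) a_{k+2} = (k^2 - n^2) a_k = (k - 10)(k + 10) a_k. The right side vanishes at k = 10, so the series with the parity of 10 terminates at degree 10.
Standard normalization: leading coefficient of T_n is 2^(n-1), so a_10 = 2^9 = 512. Work downward with a_k = (k+1)(k+2) a_{k+2} / ((k - 10)(k + 10)):
  a_8 = (9)(10)(512) / ((8 - 10)(8 + 10)) = 46080/(-36) = -1280
  a_6 = (7)(8)(-1280) / ((6 - 10)(6 + 10)) = -71680/(-64) = 1120
  a_4 = (5)(6)(1120) / ((4 - 10)(4 + 10)) = 33600/(-84) = -400
  a_2 = (3)(4)(-400) / ((2 - 10)(2 + 10)) = -4800/(-96) = 50
  a_0 = (1)(2)(50) / ((0 - 10)(0 + 10)) = 100/(-100) = -1
Hence T_10(x) = 512 x^10 - 1280 x^8 + 1120 x^6 - 400 x^4 + 50 x^2 - 1.

T_10(x); series = 512 x^10 - 1280 x^8 + 1120 x^6 - 400 x^4 + 50 x^2 - 1


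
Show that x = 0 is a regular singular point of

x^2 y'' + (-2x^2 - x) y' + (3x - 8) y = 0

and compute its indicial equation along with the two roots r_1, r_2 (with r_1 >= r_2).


Divide by x^2 to reach normal form y'' + P_1(x) y' + P_2(x) y = 0 with P_1(x) = -2 - 1/x and P_2(x) = 3/x - 8/x^2.
x = 0 is a singular point because the y'-coefficient -2 - 1/x has a pole at x = 0 and the y-coefficient 3/x - 8/x^2 has a pole at x = 0.
It is a regular singular point because x P_1(x) = p(x) = -2x - 1 and x^2 P_2(x) = q(x) = 3x - 8 are polynomials, hence analytic at x = 0.
p(0) = -1,  q(0) = -8.
Indicial equation: r(r-1) + p(0) r + q(0) = 0, i.e. r^2 + (p(0) - 1) r + q(0) = 0, i.e. r^2 - 2 r - 8 = 0.
Discriminant: (-2)^2 - 4(-8) = 36, so r = (2 ± 6)/2.
Solving: r_1 = 4, r_2 = -2.

indicial: r^2 - 2 r - 8 = 0; roots r_1 = 4, r_2 = -2


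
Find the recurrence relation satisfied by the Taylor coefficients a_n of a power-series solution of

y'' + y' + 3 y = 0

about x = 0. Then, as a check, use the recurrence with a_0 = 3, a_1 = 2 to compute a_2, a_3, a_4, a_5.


Substitute y = sum_n a_n x^n.
y''(x) has coefficient (n+2)(n+1) a_{n+2} at x^n;
y'(x) has coefficient (n+1) a_{n+1} at x^n;
3 y(x) has coefficient 3 a_n at x^n.
Matching x^n: (n+2)(n+1) a_{n+2} + (n+1) a_{n+1} + 3 a_n = 0.
Thus a_{n+2} = [-(n+1) a_{n+1} - 3 a_n] / ((n+1)(n+2)).

Check with a_0 = 3, a_1 = 2 (apply the recurrence for n = 0, 1, 2, 3): a_0 = 3, a_1 = 2, a_2 = -11/2, a_3 = 5/6, a_4 = 7/6, a_5 = -43/120.

a_(n+2) = [-(n+1) a_(n+1) - 3 a_n] / ((n+1)(n+2)); check: a_0 = 3, a_1 = 2, a_2 = -11/2, a_3 = 5/6, a_4 = 7/6, a_5 = -43/120


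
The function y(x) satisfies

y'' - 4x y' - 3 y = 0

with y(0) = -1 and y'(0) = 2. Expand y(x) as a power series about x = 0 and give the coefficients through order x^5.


Ansatz: y(x) = sum_{n>=0} a_n x^n, so y'(x) = sum_{n>=1} n a_n x^(n-1) and y''(x) = sum_{n>=2} n(n-1) a_n x^(n-2).
Substitute into P(x) y'' + Q(x) y' + R(x) y = 0 with P(x) = 1, Q(x) = -4x, R(x) = -3, and match powers of x.
Initial conditions: a_0 = -1, a_1 = 2.
Setting the coefficient of each power of x to zero and solving order by order (substituting the coefficients already found):
  x^0: 2 a_2 - 3 a_0 = 0  ->  2 a_2 = 3 a_0 = -3  ->  a_2 = -3/2
  x^1: 6 a_3 - 7 a_1 = 0  ->  6 a_3 = 7 a_1 = 14  ->  a_3 = 7/3
  x^2: 12 a_4 - 11 a_2 = 0  ->  12 a_4 = 11 a_2 = -33/2  ->  a_4 = -11/8
  x^3: 20 a_5 - 15 a_3 = 0  ->  20 a_5 = 15 a_3 = 35  ->  a_5 = 7/4
Truncated series: y(x) = -1 + 2 x - (3/2) x^2 + (7/3) x^3 - (11/8) x^4 + (7/4) x^5 + O(x^6).

a_0 = -1; a_1 = 2; a_2 = -3/2; a_3 = 7/3; a_4 = -11/8; a_5 = 7/4


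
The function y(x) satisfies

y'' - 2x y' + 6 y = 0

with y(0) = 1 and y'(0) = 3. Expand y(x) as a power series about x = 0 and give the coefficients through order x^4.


Ansatz: y(x) = sum_{n>=0} a_n x^n, so y'(x) = sum_{n>=1} n a_n x^(n-1) and y''(x) = sum_{n>=2} n(n-1) a_n x^(n-2).
Substitute into P(x) y'' + Q(x) y' + R(x) y = 0 with P(x) = 1, Q(x) = -2x, R(x) = 6, and match powers of x.
Initial conditions: a_0 = 1, a_1 = 3.
Setting the coefficient of each power of x to zero and solving order by order (substituting the coefficients already found):
  x^0: 2 a_2 + 6 a_0 = 0  ->  2 a_2 = -6 a_0 = -6  ->  a_2 = -3
  x^1: 6 a_3 + 4 a_1 = 0  ->  6 a_3 = -4 a_1 = -12  ->  a_3 = -2
  x^2: 12 a_4 + 2 a_2 = 0  ->  12 a_4 = -2 a_2 = 6  ->  a_4 = 1/2
Truncated series: y(x) = 1 + 3 x - 3 x^2 - 2 x^3 + (1/2) x^4 + O(x^5).

a_0 = 1; a_1 = 3; a_2 = -3; a_3 = -2; a_4 = 1/2


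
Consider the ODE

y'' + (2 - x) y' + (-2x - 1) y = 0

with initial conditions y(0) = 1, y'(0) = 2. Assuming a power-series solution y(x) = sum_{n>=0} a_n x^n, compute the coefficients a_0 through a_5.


Ansatz: y(x) = sum_{n>=0} a_n x^n, so y'(x) = sum_{n>=1} n a_n x^(n-1) and y''(x) = sum_{n>=2} n(n-1) a_n x^(n-2).
Substitute into P(x) y'' + Q(x) y' + R(x) y = 0 with P(x) = 1, Q(x) = 2 - x, R(x) = -2x - 1, and match powers of x.
Initial conditions: a_0 = 1, a_1 = 2.
Setting the coefficient of each power of x to zero and solving order by order (substituting the coefficients already found):
  x^0: 2 a_2 + 2 a_1 - a_0 = 0  ->  2 a_2 = -2 a_1 + a_0 = -3  ->  a_2 = -3/2
  x^1: 6 a_3 + 4 a_2 - 2 a_1 - 2 a_0 = 0  ->  6 a_3 = -4 a_2 + 2 a_1 + 2 a_0 = 12  ->  a_3 = 2
  x^2: 12 a_4 + 6 a_3 - 3 a_2 - 2 a_1 = 0  ->  12 a_4 = -6 a_3 + 3 a_2 + 2 a_1 = -25/2  ->  a_4 = -25/24
  x^3: 20 a_5 + 8 a_4 - 4 a_3 - 2 a_2 = 0  ->  20 a_5 = -8 a_4 + 4 a_3 + 2 a_2 = 40/3  ->  a_5 = 2/3
Truncated series: y(x) = 1 + 2 x - (3/2) x^2 + 2 x^3 - (25/24) x^4 + (2/3) x^5 + O(x^6).

a_0 = 1; a_1 = 2; a_2 = -3/2; a_3 = 2; a_4 = -25/24; a_5 = 2/3


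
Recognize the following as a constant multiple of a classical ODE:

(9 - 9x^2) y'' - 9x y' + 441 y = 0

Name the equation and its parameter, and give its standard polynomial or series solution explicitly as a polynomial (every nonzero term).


All three coefficients share the factor 9; dividing through by 9 gives  (1 - x^2) y'' - x y' + 49 y = 0.
This matches the Chebyshev equation (1 - x^2) y'' - x y' + n^2 y = 0 (note the -x y' term, not -2x y') with n^2 = 49, so n = 7; the polynomial solution is T_7(x).
With y = sum_k a_k x^k, matching x^k gives (k+2)(k+1) a_{k+2} = (k^2 - n^2) a_k = (k - 7)(k + 7) a_k. The right side vanishes at k = 7, so the series with the parity of 7 terminates at degree 7.
Standard normalization: leading coefficient of T_n is 2^(n-1), so a_7 = 2^6 = 64. Work downward with a_k = (k+1)(k+2) a_{k+2} / ((k - 7)(k + 7)):
  a_5 = (6)(7)(64) / ((5 - 7)(5 + 7)) = 2688/(-24) = -112
  a_3 = (4)(5)(-112) / ((3 - 7)(3 + 7)) = -2240/(-40) = 56
  a_1 = (2)(3)(56) / ((1 - 7)(1 + 7)) = 336/(-48) = -7
Hence T_7(x) = 64 x^7 - 112 x^5 + 56 x^3 - 7 x.

T_7(x); series = 64 x^7 - 112 x^5 + 56 x^3 - 7 x


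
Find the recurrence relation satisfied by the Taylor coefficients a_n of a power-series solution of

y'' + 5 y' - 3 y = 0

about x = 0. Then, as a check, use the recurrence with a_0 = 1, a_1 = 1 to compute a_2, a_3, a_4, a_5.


Substitute y = sum_n a_n x^n.
y''(x) has coefficient (n+2)(n+1) a_{n+2} at x^n;
5 y'(x) has coefficient 5 (n+1) a_{n+1} at x^n;
-3 y(x) has coefficient -3 a_n at x^n.
Matching x^n: (n+2)(n+1) a_{n+2} + 5 (n+1) a_{n+1} - 3 a_n = 0.
Thus a_{n+2} = [-5 (n+1) a_{n+1} + 3 a_n] / ((n+1)(n+2)).

Check with a_0 = 1, a_1 = 1 (apply the recurrence for n = 0, 1, 2, 3): a_0 = 1, a_1 = 1, a_2 = -1, a_3 = 13/6, a_4 = -71/24, a_5 = 197/60.

a_(n+2) = [-5 (n+1) a_(n+1) + 3 a_n] / ((n+1)(n+2)); check: a_0 = 1, a_1 = 1, a_2 = -1, a_3 = 13/6, a_4 = -71/24, a_5 = 197/60


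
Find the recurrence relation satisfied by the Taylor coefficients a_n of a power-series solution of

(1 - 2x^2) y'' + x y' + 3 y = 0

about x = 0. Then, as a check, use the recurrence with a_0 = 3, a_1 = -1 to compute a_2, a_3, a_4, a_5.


Substitute y = sum_n a_n x^n.
(1 - 2 x^2) y'' contributes (n+2)(n+1) a_{n+2} - 2 n(n-1) a_n at x^n.
x y'(x) contributes n a_n at x^n.
3 y(x) contributes 3 a_n at x^n.
Matching x^n: (n+2)(n+1) a_{n+2} + (-2 n(n-1) + n + 3) a_n = 0.
Thus a_{n+2} = (2 n(n-1) - n - 3) / ((n+1)(n+2)) * a_n.

Check with a_0 = 3, a_1 = -1 (apply the recurrence for n = 0, 1, 2, 3): a_0 = 3, a_1 = -1, a_2 = -9/2, a_3 = 2/3, a_4 = 3/8, a_5 = 1/5.

a_(n+2) = (2 n(n-1) - n - 3) / ((n+1)(n+2)) * a_n; check: a_0 = 3, a_1 = -1, a_2 = -9/2, a_3 = 2/3, a_4 = 3/8, a_5 = 1/5


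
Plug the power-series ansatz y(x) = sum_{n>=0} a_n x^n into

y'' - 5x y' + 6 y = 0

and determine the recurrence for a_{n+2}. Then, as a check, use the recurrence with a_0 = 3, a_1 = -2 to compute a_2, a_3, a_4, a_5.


Substitute y = sum_n a_n x^n.
y''(x) has coefficient (n+2)(n+1) a_{n+2} at x^n;
-5 x y'(x) has coefficient -5 n a_n at x^n (shift);
6 y(x) has coefficient 6 a_n at x^n.
Matching x^n: (n+2)(n+1) a_{n+2} + (-5n + 6) a_n = 0.
Thus a_{n+2} = (5n - 6) / ((n+1)(n+2)) * a_n.

Check with a_0 = 3, a_1 = -2 (apply the recurrence for n = 0, 1, 2, 3): a_0 = 3, a_1 = -2, a_2 = -9, a_3 = 1/3, a_4 = -3, a_5 = 3/20.

a_(n+2) = (5n - 6) / ((n+1)(n+2)) * a_n; check: a_0 = 3, a_1 = -2, a_2 = -9, a_3 = 1/3, a_4 = -3, a_5 = 3/20


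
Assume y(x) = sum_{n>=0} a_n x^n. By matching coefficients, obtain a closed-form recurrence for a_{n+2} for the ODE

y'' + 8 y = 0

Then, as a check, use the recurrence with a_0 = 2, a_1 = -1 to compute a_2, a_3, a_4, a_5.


Substitute y = sum_n a_n x^n into y'' + (const) y = 0.
y''(x) = sum_{n>=0} (n+2)(n+1) a_{n+2} x^n.
The ODE becomes sum_n [(n+2)(n+1) a_{n+2} + 8 a_n] x^n = 0.
Setting each coefficient to zero gives the recurrence:
  (n+2)(n+1) a_{n+2} + 8 a_n = 0,
  a_{n+2} = -8 / ((n+1)(n+2)) a_n.

Check with a_0 = 2, a_1 = -1 (apply the recurrence for n = 0, 1, 2, 3): a_0 = 2, a_1 = -1, a_2 = -8, a_3 = 4/3, a_4 = 16/3, a_5 = -8/15.

a_{n+2} = -8/((n+1)(n+2)) * a_n; check: a_0 = 2, a_1 = -1, a_2 = -8, a_3 = 4/3, a_4 = 16/3, a_5 = -8/15


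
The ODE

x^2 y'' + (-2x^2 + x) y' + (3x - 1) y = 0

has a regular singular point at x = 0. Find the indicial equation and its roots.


Divide by x^2 to reach normal form y'' + P_1(x) y' + P_2(x) y = 0 with P_1(x) = -2 + 1/x and P_2(x) = 3/x - 1/x^2.
x = 0 is a singular point because the y'-coefficient -2 + 1/x has a pole at x = 0 and the y-coefficient 3/x - 1/x^2 has a pole at x = 0.
It is a regular singular point because x P_1(x) = p(x) = 1 - 2x and x^2 P_2(x) = q(x) = 3x - 1 are polynomials, hence analytic at x = 0.
p(0) = 1,  q(0) = -1.
Indicial equation: r(r-1) + p(0) r + q(0) = 0, i.e. r^2 + (p(0) - 1) r + q(0) = 0, i.e. r^2 - 1 = 0.
Discriminant: (0)^2 - 4(-1) = 4, so r = (0 ± 2)/2.
Solving: r_1 = 1, r_2 = -1.

indicial: r^2 - 1 = 0; roots r_1 = 1, r_2 = -1


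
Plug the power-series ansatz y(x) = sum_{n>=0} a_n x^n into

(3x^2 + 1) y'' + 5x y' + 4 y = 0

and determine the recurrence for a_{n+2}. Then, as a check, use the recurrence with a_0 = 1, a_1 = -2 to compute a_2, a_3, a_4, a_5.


Substitute y = sum_n a_n x^n.
(1 + 3 x^2) y'' contributes (n+2)(n+1) a_{n+2} + 3 n(n-1) a_n at x^n.
5 x y'(x) contributes 5 n a_n at x^n.
4 y(x) contributes 4 a_n at x^n.
Matching x^n: (n+2)(n+1) a_{n+2} + (3 n(n-1) + 5 n + 4) a_n = 0.
Thus a_{n+2} = (-3 n(n-1) - 5 n - 4) / ((n+1)(n+2)) * a_n.

Check with a_0 = 1, a_1 = -2 (apply the recurrence for n = 0, 1, 2, 3): a_0 = 1, a_1 = -2, a_2 = -2, a_3 = 3, a_4 = 10/3, a_5 = -111/20.

a_(n+2) = (-3 n(n-1) - 5 n - 4) / ((n+1)(n+2)) * a_n; check: a_0 = 1, a_1 = -2, a_2 = -2, a_3 = 3, a_4 = 10/3, a_5 = -111/20


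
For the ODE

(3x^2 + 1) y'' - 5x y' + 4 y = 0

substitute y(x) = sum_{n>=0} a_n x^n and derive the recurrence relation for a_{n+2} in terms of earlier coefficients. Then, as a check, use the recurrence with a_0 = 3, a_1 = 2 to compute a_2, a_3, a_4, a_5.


Substitute y = sum_n a_n x^n.
(1 + 3 x^2) y'' contributes (n+2)(n+1) a_{n+2} + 3 n(n-1) a_n at x^n.
-5 x y'(x) contributes -5 n a_n at x^n.
4 y(x) contributes 4 a_n at x^n.
Matching x^n: (n+2)(n+1) a_{n+2} + (3 n(n-1) - 5 n + 4) a_n = 0.
Thus a_{n+2} = (-3 n(n-1) + 5 n - 4) / ((n+1)(n+2)) * a_n.

Check with a_0 = 3, a_1 = 2 (apply the recurrence for n = 0, 1, 2, 3): a_0 = 3, a_1 = 2, a_2 = -6, a_3 = 1/3, a_4 = 0, a_5 = -7/60.

a_(n+2) = (-3 n(n-1) + 5 n - 4) / ((n+1)(n+2)) * a_n; check: a_0 = 3, a_1 = 2, a_2 = -6, a_3 = 1/3, a_4 = 0, a_5 = -7/60


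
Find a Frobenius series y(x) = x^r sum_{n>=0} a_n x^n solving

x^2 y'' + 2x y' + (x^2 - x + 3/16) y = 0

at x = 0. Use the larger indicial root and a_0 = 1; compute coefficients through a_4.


Write in Frobenius form y'' + (p(x)/x) y' + (q(x)/x^2) y = 0:
  p(x) = 2,  q(x) = x^2 - x + 3/16.
Indicial equation: r(r-1) + (2) r + (3/16) = 0 -> roots r_1 = -1/4, r_2 = -3/4.
Take r = r_1 = -1/4. Let y(x) = x^r sum_{n>=0} a_n x^n with a_0 = 1.
Substitute y = x^r sum a_n x^n and match x^{r+n}. The recurrence is
  D(n) a_n - 1 a_{n-1} + 1 a_{n-2} = 0,  where D(n) = (r+n)(r+n-1) + (2)(r+n) + (3/16).
  a_n = [1 a_{n-1} - 1 a_{n-2}] / D(n).
Since the indicial polynomial factors as (r - r_1)(r - r_2), D(n) = (r_1 + n - r_1)(r_1 + n - r_2) = n(n + 1/2).
Evaluating step by step (a_0 = 1):
  n = 1: D(1) = 1(1 + 1/2) = 3/2; numerator = 1(1) = 1; a_1 = (1)/(3/2) = 2/3
  n = 2: D(2) = 2(2 + 1/2) = 5; numerator = 1(2/3) - 1(1) = -1/3; a_2 = (-1/3)/(5) = -1/15
  n = 3: D(3) = 3(3 + 1/2) = 21/2; numerator = 1(-1/15) - 1(2/3) = -11/15; a_3 = (-11/15)/(21/2) = -22/315
  n = 4: D(4) = 4(4 + 1/2) = 18; numerator = 1(-22/315) - 1(-1/15) = -1/315; a_4 = (-1/315)/(18) = -1/5670

r = -1/4; a_0 = 1; a_1 = 2/3; a_2 = -1/15; a_3 = -22/315; a_4 = -1/5670


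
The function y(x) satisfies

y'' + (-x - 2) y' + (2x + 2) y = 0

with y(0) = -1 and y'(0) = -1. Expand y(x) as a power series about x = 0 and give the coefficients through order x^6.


Ansatz: y(x) = sum_{n>=0} a_n x^n, so y'(x) = sum_{n>=1} n a_n x^(n-1) and y''(x) = sum_{n>=2} n(n-1) a_n x^(n-2).
Substitute into P(x) y'' + Q(x) y' + R(x) y = 0 with P(x) = 1, Q(x) = -x - 2, R(x) = 2x + 2, and match powers of x.
Initial conditions: a_0 = -1, a_1 = -1.
Setting the coefficient of each power of x to zero and solving order by order (substituting the coefficients already found):
  x^0: 2 a_2 - 2 a_1 + 2 a_0 = 0  ->  2 a_2 = 2 a_1 - 2 a_0 = 0  ->  a_2 = 0
  x^1: 6 a_3 - 4 a_2 + a_1 + 2 a_0 = 0  ->  6 a_3 = 4 a_2 - a_1 - 2 a_0 = 3  ->  a_3 = 1/2
  x^2: 12 a_4 - 6 a_3 + 2 a_1 = 0  ->  12 a_4 = 6 a_3 - 2 a_1 = 5  ->  a_4 = 5/12
  x^3: 20 a_5 - 8 a_4 - a_3 + 2 a_2 = 0  ->  20 a_5 = 8 a_4 + a_3 - 2 a_2 = 23/6  ->  a_5 = 23/120
  x^4: 30 a_6 - 10 a_5 - 2 a_4 + 2 a_3 = 0  ->  30 a_6 = 10 a_5 + 2 a_4 - 2 a_3 = 7/4  ->  a_6 = 7/120
Truncated series: y(x) = -1 - x + (1/2) x^3 + (5/12) x^4 + (23/120) x^5 + (7/120) x^6 + O(x^7).

a_0 = -1; a_1 = -1; a_2 = 0; a_3 = 1/2; a_4 = 5/12; a_5 = 23/120; a_6 = 7/120


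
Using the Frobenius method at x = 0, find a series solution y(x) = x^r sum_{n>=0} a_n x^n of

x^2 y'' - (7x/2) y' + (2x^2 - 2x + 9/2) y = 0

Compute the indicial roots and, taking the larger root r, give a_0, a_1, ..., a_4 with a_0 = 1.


Write in Frobenius form y'' + (p(x)/x) y' + (q(x)/x^2) y = 0:
  p(x) = -7/2,  q(x) = 2x^2 - 2x + 9/2.
Indicial equation: r(r-1) + (-7/2) r + (9/2) = 0 -> roots r_1 = 3, r_2 = 3/2.
Take r = r_1 = 3. Let y(x) = x^r sum_{n>=0} a_n x^n with a_0 = 1.
Substitute y = x^r sum a_n x^n and match x^{r+n}. The recurrence is
  D(n) a_n - 2 a_{n-1} + 2 a_{n-2} = 0,  where D(n) = (r+n)(r+n-1) + (-7/2)(r+n) + (9/2).
  a_n = [2 a_{n-1} - 2 a_{n-2}] / D(n).
Since the indicial polynomial factors as (r - r_1)(r - r_2), D(n) = (r_1 + n - r_1)(r_1 + n - r_2) = n(n + 3/2).
Evaluating step by step (a_0 = 1):
  n = 1: D(1) = 1(1 + 3/2) = 5/2; numerator = 2(1) = 2; a_1 = (2)/(5/2) = 4/5
  n = 2: D(2) = 2(2 + 3/2) = 7; numerator = 2(4/5) - 2(1) = -2/5; a_2 = (-2/5)/(7) = -2/35
  n = 3: D(3) = 3(3 + 3/2) = 27/2; numerator = 2(-2/35) - 2(4/5) = -12/7; a_3 = (-12/7)/(27/2) = -8/63
  n = 4: D(4) = 4(4 + 3/2) = 22; numerator = 2(-8/63) - 2(-2/35) = -44/315; a_4 = (-44/315)/(22) = -2/315

r = 3; a_0 = 1; a_1 = 4/5; a_2 = -2/35; a_3 = -8/63; a_4 = -2/315


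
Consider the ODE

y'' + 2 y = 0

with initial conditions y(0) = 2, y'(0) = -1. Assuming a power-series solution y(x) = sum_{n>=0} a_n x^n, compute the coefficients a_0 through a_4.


Ansatz: y(x) = sum_{n>=0} a_n x^n, so y'(x) = sum_{n>=1} n a_n x^(n-1) and y''(x) = sum_{n>=2} n(n-1) a_n x^(n-2).
Substitute into P(x) y'' + Q(x) y' + R(x) y = 0 with P(x) = 1, Q(x) = 0, R(x) = 2, and match powers of x.
Initial conditions: a_0 = 2, a_1 = -1.
Setting the coefficient of each power of x to zero and solving order by order (substituting the coefficients already found):
  x^0: 2 a_2 + 2 a_0 = 0  ->  2 a_2 = -2 a_0 = -4  ->  a_2 = -2
  x^1: 6 a_3 + 2 a_1 = 0  ->  6 a_3 = -2 a_1 = 2  ->  a_3 = 1/3
  x^2: 12 a_4 + 2 a_2 = 0  ->  12 a_4 = -2 a_2 = 4  ->  a_4 = 1/3
Truncated series: y(x) = 2 - x - 2 x^2 + (1/3) x^3 + (1/3) x^4 + O(x^5).

a_0 = 2; a_1 = -1; a_2 = -2; a_3 = 1/3; a_4 = 1/3


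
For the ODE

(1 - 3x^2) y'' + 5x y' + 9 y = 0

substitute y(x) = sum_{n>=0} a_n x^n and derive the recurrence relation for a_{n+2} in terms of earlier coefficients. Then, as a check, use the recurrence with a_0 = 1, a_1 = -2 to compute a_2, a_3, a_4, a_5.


Substitute y = sum_n a_n x^n.
(1 - 3 x^2) y'' contributes (n+2)(n+1) a_{n+2} - 3 n(n-1) a_n at x^n.
5 x y'(x) contributes 5 n a_n at x^n.
9 y(x) contributes 9 a_n at x^n.
Matching x^n: (n+2)(n+1) a_{n+2} + (-3 n(n-1) + 5 n + 9) a_n = 0.
Thus a_{n+2} = (3 n(n-1) - 5 n - 9) / ((n+1)(n+2)) * a_n.

Check with a_0 = 1, a_1 = -2 (apply the recurrence for n = 0, 1, 2, 3): a_0 = 1, a_1 = -2, a_2 = -9/2, a_3 = 14/3, a_4 = 39/8, a_5 = -7/5.

a_(n+2) = (3 n(n-1) - 5 n - 9) / ((n+1)(n+2)) * a_n; check: a_0 = 1, a_1 = -2, a_2 = -9/2, a_3 = 14/3, a_4 = 39/8, a_5 = -7/5


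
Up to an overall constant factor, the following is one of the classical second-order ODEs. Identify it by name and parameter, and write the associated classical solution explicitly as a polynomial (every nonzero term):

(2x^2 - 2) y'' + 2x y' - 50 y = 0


All three coefficients share the factor -2; dividing through by -2 gives  (1 - x^2) y'' - x y' + 25 y = 0.
This matches the Chebyshev equation (1 - x^2) y'' - x y' + n^2 y = 0 (note the -x y' term, not -2x y') with n^2 = 25, so n = 5; the polynomial solution is T_5(x).
With y = sum_k a_k x^k, matching x^k gives (k+2)(k+1) a_{k+2} = (k^2 - n^2) a_k = (k - 5)(k + 5) a_k. The right side vanishes at k = 5, so the series with the parity of 5 terminates at degree 5.
Standard normalization: leading coefficient of T_n is 2^(n-1), so a_5 = 2^4 = 16. Work downward with a_k = (k+1)(k+2) a_{k+2} / ((k - 5)(k + 5)):
  a_3 = (4)(5)(16) / ((3 - 5)(3 + 5)) = 320/(-16) = -20
  a_1 = (2)(3)(-20) / ((1 - 5)(1 + 5)) = -120/(-24) = 5
Hence T_5(x) = 16 x^5 - 20 x^3 + 5 x.

T_5(x); series = 16 x^5 - 20 x^3 + 5 x


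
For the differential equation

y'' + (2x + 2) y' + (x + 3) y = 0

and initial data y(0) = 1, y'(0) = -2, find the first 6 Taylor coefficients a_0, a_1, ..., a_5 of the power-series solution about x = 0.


Ansatz: y(x) = sum_{n>=0} a_n x^n, so y'(x) = sum_{n>=1} n a_n x^(n-1) and y''(x) = sum_{n>=2} n(n-1) a_n x^(n-2).
Substitute into P(x) y'' + Q(x) y' + R(x) y = 0 with P(x) = 1, Q(x) = 2x + 2, R(x) = x + 3, and match powers of x.
Initial conditions: a_0 = 1, a_1 = -2.
Setting the coefficient of each power of x to zero and solving order by order (substituting the coefficients already found):
  x^0: 2 a_2 + 2 a_1 + 3 a_0 = 0  ->  2 a_2 = -2 a_1 - 3 a_0 = 1  ->  a_2 = 1/2
  x^1: 6 a_3 + 4 a_2 + 5 a_1 + a_0 = 0  ->  6 a_3 = -4 a_2 - 5 a_1 - a_0 = 7  ->  a_3 = 7/6
  x^2: 12 a_4 + 6 a_3 + 7 a_2 + a_1 = 0  ->  12 a_4 = -6 a_3 - 7 a_2 - a_1 = -17/2  ->  a_4 = -17/24
  x^3: 20 a_5 + 8 a_4 + 9 a_3 + a_2 = 0  ->  20 a_5 = -8 a_4 - 9 a_3 - a_2 = -16/3  ->  a_5 = -4/15
Truncated series: y(x) = 1 - 2 x + (1/2) x^2 + (7/6) x^3 - (17/24) x^4 - (4/15) x^5 + O(x^6).

a_0 = 1; a_1 = -2; a_2 = 1/2; a_3 = 7/6; a_4 = -17/24; a_5 = -4/15


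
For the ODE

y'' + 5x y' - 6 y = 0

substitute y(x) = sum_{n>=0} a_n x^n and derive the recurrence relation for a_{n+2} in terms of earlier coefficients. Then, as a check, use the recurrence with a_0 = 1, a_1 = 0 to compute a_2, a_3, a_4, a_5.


Substitute y = sum_n a_n x^n.
y''(x) has coefficient (n+2)(n+1) a_{n+2} at x^n;
5 x y'(x) has coefficient 5 n a_n at x^n (shift);
-6 y(x) has coefficient -6 a_n at x^n.
Matching x^n: (n+2)(n+1) a_{n+2} + (5n - 6) a_n = 0.
Thus a_{n+2} = (-5n + 6) / ((n+1)(n+2)) * a_n.

Check with a_0 = 1, a_1 = 0 (apply the recurrence for n = 0, 1, 2, 3): a_0 = 1, a_1 = 0, a_2 = 3, a_3 = 0, a_4 = -1, a_5 = 0.

a_(n+2) = (-5n + 6) / ((n+1)(n+2)) * a_n; check: a_0 = 1, a_1 = 0, a_2 = 3, a_3 = 0, a_4 = -1, a_5 = 0


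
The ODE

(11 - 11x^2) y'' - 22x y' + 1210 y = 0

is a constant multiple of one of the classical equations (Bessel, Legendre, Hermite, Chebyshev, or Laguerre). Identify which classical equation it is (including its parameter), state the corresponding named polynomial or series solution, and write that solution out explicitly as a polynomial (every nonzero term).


All three coefficients share the factor 11; dividing through by 11 gives  (1 - x^2) y'' - 2x y' + 110 y = 0.
This matches the Legendre equation (1 - x^2) y'' - 2x y' + n(n+1) y = 0 (note the -2x y' term) with n(n+1) = 110, so n = 10; the polynomial solution is P_10(x).
With y = sum_k a_k x^k, matching x^k gives (k+2)(k+1) a_{k+2} = [k(k+1) - n(n+1)] a_k = (k - 10)(k + 11) a_k. The right side vanishes at k = 10, so the series with the parity of 10 terminates at degree 10.
Standard normalization (P_n(1) = 1): leading coefficient (2n)!/(2^n (n!)^2) = 2432902008176640000/(1024*13168189440000) = 46189/256, so a_10 = 46189/256. Work downward with a_k = (k+1)(k+2) a_{k+2} / ((k - 10)(k + 11)):
  a_8 = (9)(10)(46189/256) / ((8 - 10)(8 + 11)) = (2078505/128)/(-38) = -109395/256
  a_6 = (7)(8)(-109395/256) / ((6 - 10)(6 + 11)) = (-765765/32)/(-68) = 45045/128
  a_4 = (5)(6)(45045/128) / ((4 - 10)(4 + 11)) = (675675/64)/(-90) = -15015/128
  a_2 = (3)(4)(-15015/128) / ((2 - 10)(2 + 11)) = (-45045/32)/(-104) = 3465/256
  a_0 = (1)(2)(3465/256) / ((0 - 10)(0 + 11)) = (3465/128)/(-110) = -63/256
Hence P_10(x) = 46189 x^10/256 - 109395 x^8/256 + 45045 x^6/128 - 15015 x^4/128 + 3465 x^2/256 - 63/256.

P_10(x); series = 46189 x^10/256 - 109395 x^8/256 + 45045 x^6/128 - 15015 x^4/128 + 3465 x^2/256 - 63/256


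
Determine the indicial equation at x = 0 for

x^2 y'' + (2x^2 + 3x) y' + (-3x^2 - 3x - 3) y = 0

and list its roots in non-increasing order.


Divide by x^2 to reach normal form y'' + P_1(x) y' + P_2(x) y = 0 with P_1(x) = 2 + 3/x and P_2(x) = -3 - 3/x - 3/x^2.
x = 0 is a singular point because the y'-coefficient 2 + 3/x has a pole at x = 0 and the y-coefficient -3 - 3/x - 3/x^2 has a pole at x = 0.
It is a regular singular point because x P_1(x) = p(x) = 2x + 3 and x^2 P_2(x) = q(x) = -3x^2 - 3x - 3 are polynomials, hence analytic at x = 0.
p(0) = 3,  q(0) = -3.
Indicial equation: r(r-1) + p(0) r + q(0) = 0, i.e. r^2 + (p(0) - 1) r + q(0) = 0, i.e. r^2 + 2 r - 3 = 0.
Discriminant: (2)^2 - 4(-3) = 16, so r = (-2 ± 4)/2.
Solving: r_1 = 1, r_2 = -3.

indicial: r^2 + 2 r - 3 = 0; roots r_1 = 1, r_2 = -3


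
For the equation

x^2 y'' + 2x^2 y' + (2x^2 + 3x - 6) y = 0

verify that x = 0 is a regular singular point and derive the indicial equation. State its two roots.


Divide by x^2 to reach normal form y'' + P_1(x) y' + P_2(x) y = 0 with P_1(x) = 2 and P_2(x) = 2 + 3/x - 6/x^2.
x = 0 is a singular point because the y-coefficient 2 + 3/x - 6/x^2 has a pole at x = 0.
It is a regular singular point because x P_1(x) = p(x) = 2x and x^2 P_2(x) = q(x) = 2x^2 + 3x - 6 are polynomials, hence analytic at x = 0.
p(0) = 0,  q(0) = -6.
Indicial equation: r(r-1) + p(0) r + q(0) = 0, i.e. r^2 + (p(0) - 1) r + q(0) = 0, i.e. r^2 - 1 r - 6 = 0.
Discriminant: (-1)^2 - 4(-6) = 25, so r = (1 ± 5)/2.
Solving: r_1 = 3, r_2 = -2.

indicial: r^2 - 1 r - 6 = 0; roots r_1 = 3, r_2 = -2


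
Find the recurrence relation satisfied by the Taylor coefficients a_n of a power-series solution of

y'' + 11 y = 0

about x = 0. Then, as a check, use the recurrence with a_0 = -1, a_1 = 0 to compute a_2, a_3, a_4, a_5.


Substitute y = sum_n a_n x^n into y'' + (const) y = 0.
y''(x) = sum_{n>=0} (n+2)(n+1) a_{n+2} x^n.
The ODE becomes sum_n [(n+2)(n+1) a_{n+2} + 11 a_n] x^n = 0.
Setting each coefficient to zero gives the recurrence:
  (n+2)(n+1) a_{n+2} + 11 a_n = 0,
  a_{n+2} = -11 / ((n+1)(n+2)) a_n.

Check with a_0 = -1, a_1 = 0 (apply the recurrence for n = 0, 1, 2, 3): a_0 = -1, a_1 = 0, a_2 = 11/2, a_3 = 0, a_4 = -121/24, a_5 = 0.

a_{n+2} = -11/((n+1)(n+2)) * a_n; check: a_0 = -1, a_1 = 0, a_2 = 11/2, a_3 = 0, a_4 = -121/24, a_5 = 0


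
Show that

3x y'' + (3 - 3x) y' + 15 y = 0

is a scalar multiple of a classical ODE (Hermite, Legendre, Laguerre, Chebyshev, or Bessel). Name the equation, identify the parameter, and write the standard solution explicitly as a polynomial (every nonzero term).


All three coefficients share the factor 3; dividing through by 3 gives  x y'' + (1 - x) y' + 5 y = 0.
This matches the Laguerre equation x y'' + (1 - x) y' + n y = 0 with n = 5; the polynomial solution is L_5(x).
With y = sum_k a_k x^k, matching x^k gives (k+1)k a_{k+1} + (k+1) a_{k+1} - k a_k + n a_k = 0, i.e. (k+1)^2 a_{k+1} = (k - n) a_k = (k - 5) a_k. The right side vanishes at k = 5, so the series terminates at degree 5.
Standard normalization L_n(0) = 1 gives a_0 = 1. Work upward with a_{k+1} = (k - 5) a_k / (k+1)^2:
  a_1 = (0 - 5)(1) / 1^2 = -5/1 = -5
  a_2 = (1 - 5)(-5) / 2^2 = 20/4 = 5
  a_3 = (2 - 5)(5) / 3^2 = -15/9 = -5/3
  a_4 = (3 - 5)(-5/3) / 4^2 = (10/3)/16 = 5/24
  a_5 = (4 - 5)(5/24) / 5^2 = (-5/24)/25 = -1/120
Hence L_5(x) = -x^5/120 + 5 x^4/24 - 5 x^3/3 + 5 x^2 - 5 x + 1.

L_5(x); series = -x^5/120 + 5 x^4/24 - 5 x^3/3 + 5 x^2 - 5 x + 1


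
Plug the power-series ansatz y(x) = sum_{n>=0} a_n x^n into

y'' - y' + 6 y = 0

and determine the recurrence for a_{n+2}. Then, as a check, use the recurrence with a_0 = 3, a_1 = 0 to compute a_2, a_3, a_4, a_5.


Substitute y = sum_n a_n x^n.
y''(x) has coefficient (n+2)(n+1) a_{n+2} at x^n;
-y'(x) has coefficient -(n+1) a_{n+1} at x^n;
6 y(x) has coefficient 6 a_n at x^n.
Matching x^n: (n+2)(n+1) a_{n+2} - (n+1) a_{n+1} + 6 a_n = 0.
Thus a_{n+2} = [(n+1) a_{n+1} - 6 a_n] / ((n+1)(n+2)).

Check with a_0 = 3, a_1 = 0 (apply the recurrence for n = 0, 1, 2, 3): a_0 = 3, a_1 = 0, a_2 = -9, a_3 = -3, a_4 = 15/4, a_5 = 33/20.

a_(n+2) = [(n+1) a_(n+1) - 6 a_n] / ((n+1)(n+2)); check: a_0 = 3, a_1 = 0, a_2 = -9, a_3 = -3, a_4 = 15/4, a_5 = 33/20


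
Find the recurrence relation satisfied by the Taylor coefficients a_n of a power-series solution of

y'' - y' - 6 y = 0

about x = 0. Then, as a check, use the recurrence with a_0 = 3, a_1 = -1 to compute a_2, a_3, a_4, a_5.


Substitute y = sum_n a_n x^n.
y''(x) has coefficient (n+2)(n+1) a_{n+2} at x^n;
-y'(x) has coefficient -(n+1) a_{n+1} at x^n;
-6 y(x) has coefficient -6 a_n at x^n.
Matching x^n: (n+2)(n+1) a_{n+2} - (n+1) a_{n+1} - 6 a_n = 0.
Thus a_{n+2} = [(n+1) a_{n+1} + 6 a_n] / ((n+1)(n+2)).

Check with a_0 = 3, a_1 = -1 (apply the recurrence for n = 0, 1, 2, 3): a_0 = 3, a_1 = -1, a_2 = 17/2, a_3 = 11/6, a_4 = 113/24, a_5 = 179/120.

a_(n+2) = [(n+1) a_(n+1) + 6 a_n] / ((n+1)(n+2)); check: a_0 = 3, a_1 = -1, a_2 = 17/2, a_3 = 11/6, a_4 = 113/24, a_5 = 179/120


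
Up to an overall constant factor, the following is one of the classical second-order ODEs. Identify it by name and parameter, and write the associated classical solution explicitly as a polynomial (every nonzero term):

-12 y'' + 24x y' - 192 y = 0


All three coefficients share the factor -12; dividing through by -12 gives  y'' - 2x y' + 16 y = 0.
This matches the Hermite equation y'' - 2x y' + 2n y = 0 with 2n = 16, so n = 8; the polynomial solution is H_8(x).
With y = sum_k a_k x^k, matching x^k gives (k+2)(k+1) a_{k+2} = 2(k - n) a_k = 2(k - 8) a_k. The right side vanishes at k = 8, so the series with the parity of 8 terminates at degree 8.
Standard normalization: leading coefficient of H_n is 2^n, so a_8 = 2^8 = 256. Work downward with a_k = (k+1)(k+2) a_{k+2} / (2(k - n)):
  a_6 = (7)(8)(256) / (2(6 - 8)) = 14336/(-4) = -3584
  a_4 = (5)(6)(-3584) / (2(4 - 8)) = -107520/(-8) = 13440
  a_2 = (3)(4)(13440) / (2(2 - 8)) = 161280/(-12) = -13440
  a_0 = (1)(2)(-13440) / (2(0 - 8)) = -26880/(-16) = 1680
Hence H_8(x) = 256 x^8 - 3584 x^6 + 13440 x^4 - 13440 x^2 + 1680.

H_8(x); series = 256 x^8 - 3584 x^6 + 13440 x^4 - 13440 x^2 + 1680


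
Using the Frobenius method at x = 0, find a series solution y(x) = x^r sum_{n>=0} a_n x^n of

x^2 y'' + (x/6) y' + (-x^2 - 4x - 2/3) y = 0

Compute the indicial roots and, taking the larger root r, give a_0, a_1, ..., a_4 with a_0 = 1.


Write in Frobenius form y'' + (p(x)/x) y' + (q(x)/x^2) y = 0:
  p(x) = 1/6,  q(x) = -x^2 - 4x - 2/3.
Indicial equation: r(r-1) + (1/6) r + (-2/3) = 0 -> roots r_1 = 4/3, r_2 = -1/2.
Take r = r_1 = 4/3. Let y(x) = x^r sum_{n>=0} a_n x^n with a_0 = 1.
Substitute y = x^r sum a_n x^n and match x^{r+n}. The recurrence is
  D(n) a_n - 4 a_{n-1} - 1 a_{n-2} = 0,  where D(n) = (r+n)(r+n-1) + (1/6)(r+n) + (-2/3).
  a_n = [4 a_{n-1} + 1 a_{n-2}] / D(n).
Since the indicial polynomial factors as (r - r_1)(r - r_2), D(n) = (r_1 + n - r_1)(r_1 + n - r_2) = n(n + 11/6).
Evaluating step by step (a_0 = 1):
  n = 1: D(1) = 1(1 + 11/6) = 17/6; numerator = 4(1) = 4; a_1 = (4)/(17/6) = 24/17
  n = 2: D(2) = 2(2 + 11/6) = 23/3; numerator = 4(24/17) + 1(1) = 113/17; a_2 = (113/17)/(23/3) = 339/391
  n = 3: D(3) = 3(3 + 11/6) = 29/2; numerator = 4(339/391) + 1(24/17) = 1908/391; a_3 = (1908/391)/(29/2) = 3816/11339
  n = 4: D(4) = 4(4 + 11/6) = 70/3; numerator = 4(3816/11339) + 1(339/391) = 25095/11339; a_4 = (25095/11339)/(70/3) = 2151/22678

r = 4/3; a_0 = 1; a_1 = 24/17; a_2 = 339/391; a_3 = 3816/11339; a_4 = 2151/22678


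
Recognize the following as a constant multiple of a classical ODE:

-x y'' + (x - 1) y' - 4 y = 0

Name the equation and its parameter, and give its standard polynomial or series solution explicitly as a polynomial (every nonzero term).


All three coefficients share the factor -1; dividing through by -1 gives  x y'' + (1 - x) y' + 4 y = 0.
This matches the Laguerre equation x y'' + (1 - x) y' + n y = 0 with n = 4; the polynomial solution is L_4(x).
With y = sum_k a_k x^k, matching x^k gives (k+1)k a_{k+1} + (k+1) a_{k+1} - k a_k + n a_k = 0, i.e. (k+1)^2 a_{k+1} = (k - n) a_k = (k - 4) a_k. The right side vanishes at k = 4, so the series terminates at degree 4.
Standard normalization L_n(0) = 1 gives a_0 = 1. Work upward with a_{k+1} = (k - 4) a_k / (k+1)^2:
  a_1 = (0 - 4)(1) / 1^2 = -4/1 = -4
  a_2 = (1 - 4)(-4) / 2^2 = 12/4 = 3
  a_3 = (2 - 4)(3) / 3^2 = -6/9 = -2/3
  a_4 = (3 - 4)(-2/3) / 4^2 = (2/3)/16 = 1/24
Hence L_4(x) = x^4/24 - 2 x^3/3 + 3 x^2 - 4 x + 1.

L_4(x); series = x^4/24 - 2 x^3/3 + 3 x^2 - 4 x + 1


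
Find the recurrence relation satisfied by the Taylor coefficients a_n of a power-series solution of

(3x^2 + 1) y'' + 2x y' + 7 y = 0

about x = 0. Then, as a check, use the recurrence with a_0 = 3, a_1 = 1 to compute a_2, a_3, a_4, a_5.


Substitute y = sum_n a_n x^n.
(1 + 3 x^2) y'' contributes (n+2)(n+1) a_{n+2} + 3 n(n-1) a_n at x^n.
2 x y'(x) contributes 2 n a_n at x^n.
7 y(x) contributes 7 a_n at x^n.
Matching x^n: (n+2)(n+1) a_{n+2} + (3 n(n-1) + 2 n + 7) a_n = 0.
Thus a_{n+2} = (-3 n(n-1) - 2 n - 7) / ((n+1)(n+2)) * a_n.

Check with a_0 = 3, a_1 = 1 (apply the recurrence for n = 0, 1, 2, 3): a_0 = 3, a_1 = 1, a_2 = -21/2, a_3 = -3/2, a_4 = 119/8, a_5 = 93/40.

a_(n+2) = (-3 n(n-1) - 2 n - 7) / ((n+1)(n+2)) * a_n; check: a_0 = 3, a_1 = 1, a_2 = -21/2, a_3 = -3/2, a_4 = 119/8, a_5 = 93/40


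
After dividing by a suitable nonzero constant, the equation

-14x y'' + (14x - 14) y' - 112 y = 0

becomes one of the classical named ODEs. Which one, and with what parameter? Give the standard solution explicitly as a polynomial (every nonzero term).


All three coefficients share the factor -14; dividing through by -14 gives  x y'' + (1 - x) y' + 8 y = 0.
This matches the Laguerre equation x y'' + (1 - x) y' + n y = 0 with n = 8; the polynomial solution is L_8(x).
With y = sum_k a_k x^k, matching x^k gives (k+1)k a_{k+1} + (k+1) a_{k+1} - k a_k + n a_k = 0, i.e. (k+1)^2 a_{k+1} = (k - n) a_k = (k - 8) a_k. The right side vanishes at k = 8, so the series terminates at degree 8.
Standard normalization L_n(0) = 1 gives a_0 = 1. Work upward with a_{k+1} = (k - 8) a_k / (k+1)^2:
  a_1 = (0 - 8)(1) / 1^2 = -8/1 = -8
  a_2 = (1 - 8)(-8) / 2^2 = 56/4 = 14
  a_3 = (2 - 8)(14) / 3^2 = -84/9 = -28/3
  a_4 = (3 - 8)(-28/3) / 4^2 = (140/3)/16 = 35/12
  a_5 = (4 - 8)(35/12) / 5^2 = (-35/3)/25 = -7/15
  a_6 = (5 - 8)(-7/15) / 6^2 = (7/5)/36 = 7/180
  a_7 = (6 - 8)(7/180) / 7^2 = (-7/90)/49 = -1/630
  a_8 = (7 - 8)(-1/630) / 8^2 = (1/630)/64 = 1/40320
Hence L_8(x) = x^8/40320 - x^7/630 + 7 x^6/180 - 7 x^5/15 + 35 x^4/12 - 28 x^3/3 + 14 x^2 - 8 x + 1.

L_8(x); series = x^8/40320 - x^7/630 + 7 x^6/180 - 7 x^5/15 + 35 x^4/12 - 28 x^3/3 + 14 x^2 - 8 x + 1


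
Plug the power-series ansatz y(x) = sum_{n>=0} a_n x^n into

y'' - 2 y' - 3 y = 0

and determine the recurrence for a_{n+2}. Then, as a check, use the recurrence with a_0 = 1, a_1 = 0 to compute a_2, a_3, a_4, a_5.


Substitute y = sum_n a_n x^n.
y''(x) has coefficient (n+2)(n+1) a_{n+2} at x^n;
-2 y'(x) has coefficient -2 (n+1) a_{n+1} at x^n;
-3 y(x) has coefficient -3 a_n at x^n.
Matching x^n: (n+2)(n+1) a_{n+2} - 2 (n+1) a_{n+1} - 3 a_n = 0.
Thus a_{n+2} = [2 (n+1) a_{n+1} + 3 a_n] / ((n+1)(n+2)).

Check with a_0 = 1, a_1 = 0 (apply the recurrence for n = 0, 1, 2, 3): a_0 = 1, a_1 = 0, a_2 = 3/2, a_3 = 1, a_4 = 7/8, a_5 = 1/2.

a_(n+2) = [2 (n+1) a_(n+1) + 3 a_n] / ((n+1)(n+2)); check: a_0 = 1, a_1 = 0, a_2 = 3/2, a_3 = 1, a_4 = 7/8, a_5 = 1/2


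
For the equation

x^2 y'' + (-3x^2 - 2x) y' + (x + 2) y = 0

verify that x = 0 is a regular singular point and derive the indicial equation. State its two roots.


Divide by x^2 to reach normal form y'' + P_1(x) y' + P_2(x) y = 0 with P_1(x) = -3 - 2/x and P_2(x) = 1/x + 2/x^2.
x = 0 is a singular point because the y'-coefficient -3 - 2/x has a pole at x = 0 and the y-coefficient 1/x + 2/x^2 has a pole at x = 0.
It is a regular singular point because x P_1(x) = p(x) = -3x - 2 and x^2 P_2(x) = q(x) = x + 2 are polynomials, hence analytic at x = 0.
p(0) = -2,  q(0) = 2.
Indicial equation: r(r-1) + p(0) r + q(0) = 0, i.e. r^2 + (p(0) - 1) r + q(0) = 0, i.e. r^2 - 3 r + 2 = 0.
Discriminant: (-3)^2 - 4(2) = 1, so r = (3 ± 1)/2.
Solving: r_1 = 2, r_2 = 1.

indicial: r^2 - 3 r + 2 = 0; roots r_1 = 2, r_2 = 1


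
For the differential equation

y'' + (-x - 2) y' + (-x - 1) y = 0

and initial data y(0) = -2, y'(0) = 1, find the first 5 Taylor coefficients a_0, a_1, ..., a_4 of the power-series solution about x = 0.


Ansatz: y(x) = sum_{n>=0} a_n x^n, so y'(x) = sum_{n>=1} n a_n x^(n-1) and y''(x) = sum_{n>=2} n(n-1) a_n x^(n-2).
Substitute into P(x) y'' + Q(x) y' + R(x) y = 0 with P(x) = 1, Q(x) = -x - 2, R(x) = -x - 1, and match powers of x.
Initial conditions: a_0 = -2, a_1 = 1.
Setting the coefficient of each power of x to zero and solving order by order (substituting the coefficients already found):
  x^0: 2 a_2 - 2 a_1 - a_0 = 0  ->  2 a_2 = 2 a_1 + a_0 = 0  ->  a_2 = 0
  x^1: 6 a_3 - 4 a_2 - 2 a_1 - a_0 = 0  ->  6 a_3 = 4 a_2 + 2 a_1 + a_0 = 0  ->  a_3 = 0
  x^2: 12 a_4 - 6 a_3 - 3 a_2 - a_1 = 0  ->  12 a_4 = 6 a_3 + 3 a_2 + a_1 = 1  ->  a_4 = 1/12
Truncated series: y(x) = -2 + x + (1/12) x^4 + O(x^5).

a_0 = -2; a_1 = 1; a_2 = 0; a_3 = 0; a_4 = 1/12


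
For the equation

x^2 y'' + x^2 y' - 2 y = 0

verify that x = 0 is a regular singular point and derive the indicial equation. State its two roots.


Divide by x^2 to reach normal form y'' + P_1(x) y' + P_2(x) y = 0 with P_1(x) = 1 and P_2(x) = -2/x^2.
x = 0 is a singular point because the y-coefficient -2/x^2 has a pole at x = 0.
It is a regular singular point because x P_1(x) = p(x) = x and x^2 P_2(x) = q(x) = -2 are polynomials, hence analytic at x = 0.
p(0) = 0,  q(0) = -2.
Indicial equation: r(r-1) + p(0) r + q(0) = 0, i.e. r^2 + (p(0) - 1) r + q(0) = 0, i.e. r^2 - 1 r - 2 = 0.
Discriminant: (-1)^2 - 4(-2) = 9, so r = (1 ± 3)/2.
Solving: r_1 = 2, r_2 = -1.

indicial: r^2 - 1 r - 2 = 0; roots r_1 = 2, r_2 = -1


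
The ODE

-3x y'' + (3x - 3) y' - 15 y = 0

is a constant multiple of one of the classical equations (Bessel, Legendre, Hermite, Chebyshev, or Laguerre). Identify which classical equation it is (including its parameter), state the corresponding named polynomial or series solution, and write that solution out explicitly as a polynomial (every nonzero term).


All three coefficients share the factor -3; dividing through by -3 gives  x y'' + (1 - x) y' + 5 y = 0.
This matches the Laguerre equation x y'' + (1 - x) y' + n y = 0 with n = 5; the polynomial solution is L_5(x).
With y = sum_k a_k x^k, matching x^k gives (k+1)k a_{k+1} + (k+1) a_{k+1} - k a_k + n a_k = 0, i.e. (k+1)^2 a_{k+1} = (k - n) a_k = (k - 5) a_k. The right side vanishes at k = 5, so the series terminates at degree 5.
Standard normalization L_n(0) = 1 gives a_0 = 1. Work upward with a_{k+1} = (k - 5) a_k / (k+1)^2:
  a_1 = (0 - 5)(1) / 1^2 = -5/1 = -5
  a_2 = (1 - 5)(-5) / 2^2 = 20/4 = 5
  a_3 = (2 - 5)(5) / 3^2 = -15/9 = -5/3
  a_4 = (3 - 5)(-5/3) / 4^2 = (10/3)/16 = 5/24
  a_5 = (4 - 5)(5/24) / 5^2 = (-5/24)/25 = -1/120
Hence L_5(x) = -x^5/120 + 5 x^4/24 - 5 x^3/3 + 5 x^2 - 5 x + 1.

L_5(x); series = -x^5/120 + 5 x^4/24 - 5 x^3/3 + 5 x^2 - 5 x + 1


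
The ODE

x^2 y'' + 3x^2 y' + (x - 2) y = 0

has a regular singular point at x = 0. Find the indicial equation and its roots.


Divide by x^2 to reach normal form y'' + P_1(x) y' + P_2(x) y = 0 with P_1(x) = 3 and P_2(x) = 1/x - 2/x^2.
x = 0 is a singular point because the y-coefficient 1/x - 2/x^2 has a pole at x = 0.
It is a regular singular point because x P_1(x) = p(x) = 3x and x^2 P_2(x) = q(x) = x - 2 are polynomials, hence analytic at x = 0.
p(0) = 0,  q(0) = -2.
Indicial equation: r(r-1) + p(0) r + q(0) = 0, i.e. r^2 + (p(0) - 1) r + q(0) = 0, i.e. r^2 - 1 r - 2 = 0.
Discriminant: (-1)^2 - 4(-2) = 9, so r = (1 ± 3)/2.
Solving: r_1 = 2, r_2 = -1.

indicial: r^2 - 1 r - 2 = 0; roots r_1 = 2, r_2 = -1


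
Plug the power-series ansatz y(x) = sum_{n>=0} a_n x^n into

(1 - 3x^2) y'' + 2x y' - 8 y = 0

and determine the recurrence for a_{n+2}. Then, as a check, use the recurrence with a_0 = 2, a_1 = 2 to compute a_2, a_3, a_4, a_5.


Substitute y = sum_n a_n x^n.
(1 - 3 x^2) y'' contributes (n+2)(n+1) a_{n+2} - 3 n(n-1) a_n at x^n.
2 x y'(x) contributes 2 n a_n at x^n.
-8 y(x) contributes -8 a_n at x^n.
Matching x^n: (n+2)(n+1) a_{n+2} + (-3 n(n-1) + 2 n - 8) a_n = 0.
Thus a_{n+2} = (3 n(n-1) - 2 n + 8) / ((n+1)(n+2)) * a_n.

Check with a_0 = 2, a_1 = 2 (apply the recurrence for n = 0, 1, 2, 3): a_0 = 2, a_1 = 2, a_2 = 8, a_3 = 2, a_4 = 20/3, a_5 = 2.

a_(n+2) = (3 n(n-1) - 2 n + 8) / ((n+1)(n+2)) * a_n; check: a_0 = 2, a_1 = 2, a_2 = 8, a_3 = 2, a_4 = 20/3, a_5 = 2


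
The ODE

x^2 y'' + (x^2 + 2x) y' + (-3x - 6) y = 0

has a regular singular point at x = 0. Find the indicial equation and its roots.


Divide by x^2 to reach normal form y'' + P_1(x) y' + P_2(x) y = 0 with P_1(x) = 1 + 2/x and P_2(x) = -3/x - 6/x^2.
x = 0 is a singular point because the y'-coefficient 1 + 2/x has a pole at x = 0 and the y-coefficient -3/x - 6/x^2 has a pole at x = 0.
It is a regular singular point because x P_1(x) = p(x) = x + 2 and x^2 P_2(x) = q(x) = -3x - 6 are polynomials, hence analytic at x = 0.
p(0) = 2,  q(0) = -6.
Indicial equation: r(r-1) + p(0) r + q(0) = 0, i.e. r^2 + (p(0) - 1) r + q(0) = 0, i.e. r^2 + 1 r - 6 = 0.
Discriminant: (1)^2 - 4(-6) = 25, so r = (-1 ± 5)/2.
Solving: r_1 = 2, r_2 = -3.

indicial: r^2 + 1 r - 6 = 0; roots r_1 = 2, r_2 = -3


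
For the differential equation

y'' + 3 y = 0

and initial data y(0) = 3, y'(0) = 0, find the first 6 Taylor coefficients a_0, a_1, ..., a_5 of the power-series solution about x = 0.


Ansatz: y(x) = sum_{n>=0} a_n x^n, so y'(x) = sum_{n>=1} n a_n x^(n-1) and y''(x) = sum_{n>=2} n(n-1) a_n x^(n-2).
Substitute into P(x) y'' + Q(x) y' + R(x) y = 0 with P(x) = 1, Q(x) = 0, R(x) = 3, and match powers of x.
Initial conditions: a_0 = 3, a_1 = 0.
Setting the coefficient of each power of x to zero and solving order by order (substituting the coefficients already found):
  x^0: 2 a_2 + 3 a_0 = 0  ->  2 a_2 = -3 a_0 = -9  ->  a_2 = -9/2
  x^1: 6 a_3 + 3 a_1 = 0  ->  6 a_3 = -3 a_1 = 0  ->  a_3 = 0
  x^2: 12 a_4 + 3 a_2 = 0  ->  12 a_4 = -3 a_2 = 27/2  ->  a_4 = 9/8
  x^3: 20 a_5 + 3 a_3 = 0  ->  20 a_5 = -3 a_3 = 0  ->  a_5 = 0
Truncated series: y(x) = 3 - (9/2) x^2 + (9/8) x^4 + O(x^6).

a_0 = 3; a_1 = 0; a_2 = -9/2; a_3 = 0; a_4 = 9/8; a_5 = 0
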